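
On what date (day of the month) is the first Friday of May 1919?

May 1, 1919 is a Thursday, so the first Friday is the 2nd.
The first Friday is 2 + 0 = 2.

2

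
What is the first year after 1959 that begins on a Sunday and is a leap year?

1984

Jan 1 advances by 2 weekdays after a leap year and by 1 after a common year.
1959: Jan 1 is Thursday.
1960: Friday (leap)
1961: Sunday
1962: Monday
1963: Tuesday
1964: Wednesday (leap)
1965: Friday
1966: Saturday
1967: Sunday
1968: Monday (leap)
1969: Wednesday
1970: Thursday
1971: Friday
1972: Saturday (leap)
1973: Monday
1974: Tuesday
1975: Wednesday
1976: Thursday (leap)
1977: Saturday
1978: Sunday
1979: Monday
1980: Tuesday (leap)
1981: Thursday
1982: Friday
1983: Saturday
1984: Sunday (leap)
1984 begins on a Sunday and is a leap year.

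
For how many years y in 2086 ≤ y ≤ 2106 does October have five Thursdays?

9

October has 31 days; it has five Thursdays when Thursday falls among the first (month-length − 28) days — i.e. when October 1 is one of Thursday/Wednesday/Tuesday.
October 1 by year: 2086:Tue✓ 2087:Wed✓ 2088:Fri 2089:Sat 2090:Sun 2091:Mon 2092:Wed✓ 2093:Thu✓ 2094:Fri 2095:Sat 2096:Mon 2097:Tue✓ 2098:Wed✓ 2099:Thu✓ 2100:Fri 2101:Sat 2102:Sun 2103:Mon 2104:Wed✓ 2105:Thu✓ 2106:Fri
Years with five Thursdays: 2086, 2087, 2092, 2093, 2097, 2098, 2099, 2104, 2105 → 9.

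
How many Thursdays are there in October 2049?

4

October 2049 has 31 days and begins on Friday.
The first Thursday is October 7.
Thursdays fall on 7, 14, 21, 28 — that's 4.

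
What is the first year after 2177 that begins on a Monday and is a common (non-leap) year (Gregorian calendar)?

Jan 1 advances by 2 weekdays after a leap year and by 1 after a common year.
2177: Jan 1 is Wednesday.
2178: Thursday
2179: Friday
2180: Saturday (leap)
2181: Monday
2181 begins on a Monday and is a common year.

2181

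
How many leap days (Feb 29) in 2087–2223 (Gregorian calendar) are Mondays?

5

Leap years in 2087–2223: 32 of them.
Feb 29 weekday advances by 5 (mod 7) from one leap year to the next four years later (or differs when a century non-leap intervenes).
Leap-day weekdays: 2088:Sun 2092:Fri 2096:Wed 2104:Fri 2108:Wed 2112:Mon✓ 2116:Sat 2120:Thu 2124:Tue 2128:Sun 2132:Fri 2136:Wed 2140:Mon✓ …(6 more)… 2168:Mon✓ 2172:Sat 2176:Thu 2180:Tue 2184:Sun 2188:Fri 2192:Wed 2196:Mon✓ 2204:Wed 2208:Mon✓ 2212:Sat 2216:Thu 2220:Tue
Monday: 2112, 2140, 2168, 2196, 2208 → 5.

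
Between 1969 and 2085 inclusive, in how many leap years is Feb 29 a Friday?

4

Leap years in 1969–2085: 29 of them.
Feb 29 weekday advances by 5 (mod 7) from one leap year to the next four years later (or differs when a century non-leap intervenes).
Leap-day weekdays: 1972:Tue 1976:Sun 1980:Fri✓ 1984:Wed 1988:Mon 1992:Sat 1996:Thu 2000:Tue 2004:Sun 2008:Fri✓ 2012:Wed 2016:Mon 2020:Sat …(3 more)… 2036:Fri✓ 2040:Wed 2044:Mon 2048:Sat 2052:Thu 2056:Tue 2060:Sun 2064:Fri✓ 2068:Wed 2072:Mon 2076:Sat 2080:Thu 2084:Tue
Friday: 1980, 2008, 2036, 2064 → 4.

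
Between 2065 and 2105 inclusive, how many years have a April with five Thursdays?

13

April has 30 days; it has five Thursdays when Thursday falls among the first (month-length − 28) days — i.e. when April 1 is one of Thursday/Wednesday.
April 1 by year: 2065:Wed✓ 2066:Thu✓ 2067:Fri 2068:Sun 2069:Mon 2070:Tue 2071:Wed✓ 2072:Fri 2073:Sat 2074:Sun 2075:Mon 2076:Wed✓ 2077:Thu✓ 2078:Fri 2079:Sat …(11 more)… 2091:Sun 2092:Tue 2093:Wed✓ 2094:Thu✓ 2095:Fri 2096:Sun 2097:Mon 2098:Tue 2099:Wed✓ 2100:Thu✓ 2101:Fri 2102:Sat 2103:Sun 2104:Tue 2105:Wed✓
Years with five Thursdays: 2065, 2066, 2071, 2076, 2077, 2082, 2083, 2088, 2093, 2094, 2099, 2100, 2105 → 13.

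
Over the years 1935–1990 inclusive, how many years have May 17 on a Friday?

8

Track May 17's weekday year by year (advancing +1, or +2 across a Feb 29):
  1935: Fri ✓  1936: Sun (+2)  1937: Mon (+1)  1938: Tue (+1)  1939: Wed (+1)
  1940: Fri (+2) ✓  1941: Sat (+1)  1942: Sun (+1)  1943: Mon (+1)  1944: Wed (+2)
  1945: Thu (+1)  1946: Fri (+1) ✓  1947: Sat (+1)  1948: Mon (+2)  … (28 more years) …
  1977: Tue (+1)  1978: Wed (+1)  1979: Thu (+1)  1980: Sat (+2)  1981: Sun (+1)
  1982: Mon (+1)  1983: Tue (+1)  1984: Thu (+2)  1985: Fri (+1) ✓  1986: Sat (+1)
  1987: Sun (+1)  1988: Tue (+2)  1989: Wed (+1)  1990: Thu (+1)
Friday years: 1935, 1940, 1946, 1957, 1963, 1968, 1974, 1985 — 8 in total.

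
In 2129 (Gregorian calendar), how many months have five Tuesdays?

4

A month of length L has five Tuesdays iff its first Tuesday is on day ≤ L−28 (so day 1–3 in a 31-day month, 1–2 in a 30-day month, day 1 in a leap February).
Checking each month of 2129: Jan starts Sat (31d); Feb starts Tue (28d); Mar starts Tue (31d) ✓; Apr starts Fri (30d); May starts Sun (31d) ✓; Jun starts Wed (30d); Jul starts Fri (31d); Aug starts Mon (31d) ✓; Sep starts Thu (30d); Oct starts Sat (31d); Nov starts Tue (30d) ✓; Dec starts Thu (31d).
Five-Tuesday months: March, May, August, November → 4.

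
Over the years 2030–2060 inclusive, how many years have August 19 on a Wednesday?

Track August 19's weekday year by year (advancing +1, or +2 across a Feb 29):
  2030: Mon  2031: Tue (+1)  2032: Thu (+2)  2033: Fri (+1)  2034: Sat (+1)
  2035: Sun (+1)  2036: Tue (+2)  2037: Wed (+1) ✓  2038: Thu (+1)  2039: Fri (+1)
  2040: Sun (+2)  2041: Mon (+1)  2042: Tue (+1)  2043: Wed (+1) ✓  … (3 more years) …
  2047: Mon (+1)  2048: Wed (+2) ✓  2049: Thu (+1)  2050: Fri (+1)  2051: Sat (+1)
  2052: Mon (+2)  2053: Tue (+1)  2054: Wed (+1) ✓  2055: Thu (+1)  2056: Sat (+2)
  2057: Sun (+1)  2058: Mon (+1)  2059: Tue (+1)  2060: Thu (+2)
Wednesday years: 2037, 2043, 2048, 2054 — 4 in total.

4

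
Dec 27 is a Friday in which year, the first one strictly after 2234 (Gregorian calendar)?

2239

From one year to the next, a fixed date's weekday advances by 1, or by 2 when a Feb 29 lies between the two dates.
2234: December 27 is Saturday.
2235: Sunday (+1)
2236: Tuesday (+2)
2237: Wednesday (+1)
2238: Thursday (+1)
2239: Friday (+1)
Dec 27 falls on a Friday in 2239.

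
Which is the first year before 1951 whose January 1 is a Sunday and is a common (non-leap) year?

Jan 1 advances by 2 weekdays after a leap year and by 1 after a common year.
1951: Jan 1 is Monday.
1950: Sunday
1950 begins on a Sunday and is a common year.

1950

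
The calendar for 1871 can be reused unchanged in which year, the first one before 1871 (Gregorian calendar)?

Two years share a calendar iff Jan 1 falls on the same weekday and both are leap or both are common. 1871: Jan 1 is Sunday, common year.
1870: Jan 1 Saturday, common
1869: Jan 1 Friday, common
1868: Jan 1 Wednesday, leap
1867: Jan 1 Tuesday, common
1866: Jan 1 Monday, common
1865: Jan 1 Sunday, common
1865 matches on both conditions.

1865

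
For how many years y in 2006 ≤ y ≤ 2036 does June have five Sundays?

9

June has 30 days; it has five Sundays when Sunday falls among the first (month-length − 28) days — i.e. when June 1 is one of Sunday/Saturday.
June 1 by year: 2006:Thu 2007:Fri 2008:Sun✓ 2009:Mon 2010:Tue 2011:Wed 2012:Fri 2013:Sat✓ 2014:Sun✓ 2015:Mon 2016:Wed 2017:Thu 2018:Fri 2019:Sat✓ 2020:Mon 2021:Tue 2022:Wed 2023:Thu 2024:Sat✓ 2025:Sun✓ 2026:Mon 2027:Tue 2028:Thu 2029:Fri 2030:Sat✓ 2031:Sun✓ 2032:Tue 2033:Wed 2034:Thu 2035:Fri 2036:Sun✓
Years with five Sundays: 2008, 2013, 2014, 2019, 2024, 2025, 2030, 2031, 2036 → 9.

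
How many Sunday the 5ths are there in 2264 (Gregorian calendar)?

Check the 5th of each month of 2264: Jan 5: Tue, Feb 5: Fri, Mar 5: Sat, Apr 5: Tue, May 5: Thu, Jun 5: Sun, Jul 5: Tue, Aug 5: Fri, Sep 5: Mon, Oct 5: Wed, Nov 5: Sat, Dec 5: Mon.
Sunday occurs in June — 1 month.

1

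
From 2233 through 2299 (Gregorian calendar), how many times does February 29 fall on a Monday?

3

Leap years in 2233–2299: 16 of them.
Feb 29 weekday advances by 5 (mod 7) from one leap year to the next four years later (or differs when a century non-leap intervenes).
Leap-day weekdays: 2236:Mon✓ 2240:Sat 2244:Thu 2248:Tue 2252:Sun 2256:Fri 2260:Wed 2264:Mon✓ 2268:Sat 2272:Thu 2276:Tue 2280:Sun 2284:Fri 2288:Wed 2292:Mon✓ 2296:Sat
Monday: 2236, 2264, 2292 → 3.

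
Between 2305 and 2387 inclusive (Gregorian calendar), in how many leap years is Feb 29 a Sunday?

Leap years in 2305–2387: 20 of them.
Feb 29 weekday advances by 5 (mod 7) from one leap year to the next four years later (or differs when a century non-leap intervenes).
Leap-day weekdays: 2308:Sat 2312:Thu 2316:Tue 2320:Sun✓ 2324:Fri 2328:Wed 2332:Mon 2336:Sat 2340:Thu 2344:Tue 2348:Sun✓ 2352:Fri 2356:Wed 2360:Mon 2364:Sat 2368:Thu 2372:Tue 2376:Sun✓ 2380:Fri 2384:Wed
Sunday: 2320, 2348, 2376 → 3.

3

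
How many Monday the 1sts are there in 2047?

2

Check the 1st of each month of 2047: Jan 1: Tue, Feb 1: Fri, Mar 1: Fri, Apr 1: Mon, May 1: Wed, Jun 1: Sat, Jul 1: Mon, Aug 1: Thu, Sep 1: Sun, Oct 1: Tue, Nov 1: Fri, Dec 1: Sun.
Monday occurs in April, July — 2 months.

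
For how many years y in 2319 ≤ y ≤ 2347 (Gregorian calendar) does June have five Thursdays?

8

June has 30 days; it has five Thursdays when Thursday falls among the first (month-length − 28) days — i.e. when June 1 is one of Thursday/Wednesday.
June 1 by year: 2319:Sun 2320:Tue 2321:Wed✓ 2322:Thu✓ 2323:Fri 2324:Sun 2325:Mon 2326:Tue 2327:Wed✓ 2328:Fri 2329:Sat 2330:Sun 2331:Mon 2332:Wed✓ 2333:Thu✓ 2334:Fri 2335:Sat 2336:Mon 2337:Tue 2338:Wed✓ 2339:Thu✓ 2340:Sat 2341:Sun 2342:Mon 2343:Tue 2344:Thu✓ 2345:Fri 2346:Sat 2347:Sun
Years with five Thursdays: 2321, 2322, 2327, 2332, 2333, 2338, 2339, 2344 → 8.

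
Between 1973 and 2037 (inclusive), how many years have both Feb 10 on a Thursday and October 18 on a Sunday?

0

Check each year's weekday for Feb 10 and October 18:
  1973: Sat/Thu  1974: Sun/Fri  1975: Mon/Sat  1976: Tue/Mon  1977: Thu/Tue  1978: Fri/Wed  1979: Sat/Thu  1980: Sun/Sat  1981: Tue/Sun  1982: Wed/Mon  1983: Thu/Tue  1984: Fri/Thu  1985: Sun/Fri  1986: Mon/Sat  …(37 more)…  2024: Sat/Fri  2025: Mon/Sat  2026: Tue/Sun  2027: Wed/Mon  2028: Thu/Wed  2029: Sat/Thu  2030: Sun/Fri  2031: Mon/Sat  2032: Tue/Mon  2033: Thu/Tue  2034: Fri/Wed  2035: Sat/Thu  2036: Sun/Sat  2037: Tue/Sun
Both conditions hold in: no year — 0.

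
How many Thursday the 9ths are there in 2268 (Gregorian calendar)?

Check the 9th of each month of 2268: Jan 9: Thu, Feb 9: Sun, Mar 9: Mon, Apr 9: Thu, May 9: Sat, Jun 9: Tue, Jul 9: Thu, Aug 9: Sun, Sep 9: Wed, Oct 9: Fri, Nov 9: Mon, Dec 9: Wed.
Thursday occurs in January, April, July — 3 months.

3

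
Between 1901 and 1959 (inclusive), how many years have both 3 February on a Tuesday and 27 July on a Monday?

7

Check each year's weekday for 3 February and 27 July:
  1901: Sun/Sat  1902: Mon/Sun  1903: Tue/Mon ✓  1904: Wed/Wed  1905: Fri/Thu  1906: Sat/Fri  1907: Sun/Sat  1908: Mon/Mon  1909: Wed/Tue  1910: Thu/Wed  1911: Fri/Thu  1912: Sat/Sat  1913: Mon/Sun  1914: Tue/Mon ✓  …(31 more)…  1946: Sun/Sat  1947: Mon/Sun  1948: Tue/Tue  1949: Thu/Wed  1950: Fri/Thu  1951: Sat/Fri  1952: Sun/Sun  1953: Tue/Mon ✓  1954: Wed/Tue  1955: Thu/Wed  1956: Fri/Fri  1957: Sun/Sat  1958: Mon/Sun  1959: Tue/Mon ✓
Both conditions hold in: 1903, 1914, 1925, 1931, 1942, 1953, 1959 — 7.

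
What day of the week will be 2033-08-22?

January 1, 2033 is a Saturday.
August 22 is day 234 of the year, i.e. 233 days after Jan 1.
233 mod 7 = 2, so advance 2 weekdays from Saturday: Monday.

Monday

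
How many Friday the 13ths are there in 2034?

2

Check the 13th of each month of 2034: Jan 13: Fri, Feb 13: Mon, Mar 13: Mon, Apr 13: Thu, May 13: Sat, Jun 13: Tue, Jul 13: Thu, Aug 13: Sun, Sep 13: Wed, Oct 13: Fri, Nov 13: Mon, Dec 13: Wed.
Friday occurs in January, October — 2 months.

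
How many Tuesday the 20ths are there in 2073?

Check the 20th of each month of 2073: Jan 20: Fri, Feb 20: Mon, Mar 20: Mon, Apr 20: Thu, May 20: Sat, Jun 20: Tue, Jul 20: Thu, Aug 20: Sun, Sep 20: Wed, Oct 20: Fri, Nov 20: Mon, Dec 20: Wed.
Tuesday occurs in June — 1 month.

1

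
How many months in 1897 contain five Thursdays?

A month of length L has five Thursdays iff its first Thursday is on day ≤ L−28 (so day 1–3 in a 31-day month, 1–2 in a 30-day month, day 1 in a leap February).
Checking each month of 1897: Jan starts Fri (31d); Feb starts Mon (28d); Mar starts Mon (31d); Apr starts Thu (30d) ✓; May starts Sat (31d); Jun starts Tue (30d); Jul starts Thu (31d) ✓; Aug starts Sun (31d); Sep starts Wed (30d) ✓; Oct starts Fri (31d); Nov starts Mon (30d); Dec starts Wed (31d) ✓.
Five-Thursday months: April, July, September, December → 4.

4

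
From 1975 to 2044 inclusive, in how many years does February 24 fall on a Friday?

Track February 24's weekday year by year (advancing +1, or +2 across a Feb 29):
  1975: Mon  1976: Tue (+1)  1977: Thu (+2)  1978: Fri (+1) ✓  1979: Sat (+1)
  1980: Sun (+1)  1981: Tue (+2)  1982: Wed (+1)  1983: Thu (+1)  1984: Fri (+1) ✓
  1985: Sun (+2)  1986: Mon (+1)  1987: Tue (+1)  1988: Wed (+1)  … (42 more years) …
  2031: Mon (+1)  2032: Tue (+1)  2033: Thu (+2)  2034: Fri (+1) ✓  2035: Sat (+1)
  2036: Sun (+1)  2037: Tue (+2)  2038: Wed (+1)  2039: Thu (+1)  2040: Fri (+1) ✓
  2041: Sun (+2)  2042: Mon (+1)  2043: Tue (+1)  2044: Wed (+1)
Friday years: 1978, 1984, 1989, 1995, 2006, 2012, 2017, 2023, 2034, 2040 — 10 in total.

10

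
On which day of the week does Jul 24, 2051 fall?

Monday

January 1, 2051 is a Sunday.
July 24 is day 205 of the year, i.e. 204 days after Jan 1.
204 mod 7 = 1, so advance 1 weekday from Sunday: Monday.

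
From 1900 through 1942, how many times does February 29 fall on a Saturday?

2

Leap years in 1900–1942: 10 of them.
Feb 29 weekday advances by 5 (mod 7) from one leap year to the next four years later (or differs when a century non-leap intervenes).
Leap-day weekdays: 1904:Mon 1908:Sat✓ 1912:Thu 1916:Tue 1920:Sun 1924:Fri 1928:Wed 1932:Mon 1936:Sat✓ 1940:Thu
Saturday: 1908, 1936 → 2.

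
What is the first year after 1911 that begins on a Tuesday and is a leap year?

Jan 1 advances by 2 weekdays after a leap year and by 1 after a common year.
1911: Jan 1 is Sunday.
1912: Monday (leap)
1913: Wednesday
1914: Thursday
1915: Friday
1916: Saturday (leap)
1917: Monday
1918: Tuesday
1919: Wednesday
1920: Thursday (leap)
1921: Saturday
1922: Sunday
1923: Monday
1924: Tuesday (leap)
1924 begins on a Tuesday and is a leap year.

1924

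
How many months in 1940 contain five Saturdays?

4

A month of length L has five Saturdays iff its first Saturday is on day ≤ L−28 (so day 1–3 in a 31-day month, 1–2 in a 30-day month, day 1 in a leap February).
Checking each month of 1940: Jan starts Mon (31d); Feb starts Thu (29d); Mar starts Fri (31d) ✓; Apr starts Mon (30d); May starts Wed (31d); Jun starts Sat (30d) ✓; Jul starts Mon (31d); Aug starts Thu (31d) ✓; Sep starts Sun (30d); Oct starts Tue (31d); Nov starts Fri (30d) ✓; Dec starts Sun (31d).
Five-Saturday months: March, June, August, November → 4.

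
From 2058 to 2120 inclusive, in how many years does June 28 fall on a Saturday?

Track June 28's weekday year by year (advancing +1, or +2 across a Feb 29):
  2058: Fri  2059: Sat (+1) ✓  2060: Mon (+2)  2061: Tue (+1)  2062: Wed (+1)
  2063: Thu (+1)  2064: Sat (+2) ✓  2065: Sun (+1)  2066: Mon (+1)  2067: Tue (+1)
  2068: Thu (+2)  2069: Fri (+1)  2070: Sat (+1) ✓  2071: Sun (+1)  … (35 more years) …
  2107: Tue (+1)  2108: Thu (+2)  2109: Fri (+1)  2110: Sat (+1) ✓  2111: Sun (+1)
  2112: Tue (+2)  2113: Wed (+1)  2114: Thu (+1)  2115: Fri (+1)  2116: Sun (+2)
  2117: Mon (+1)  2118: Tue (+1)  2119: Wed (+1)  2120: Fri (+2)
Saturday years: 2059, 2064, 2070, 2081, 2087, 2092, 2098, 2104, 2110 — 9 in total.

9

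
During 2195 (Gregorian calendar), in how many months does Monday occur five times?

A month of length L has five Mondays iff its first Monday is on day ≤ L−28 (so day 1–3 in a 31-day month, 1–2 in a 30-day month, day 1 in a leap February).
Checking each month of 2195: Jan starts Thu (31d); Feb starts Sun (28d); Mar starts Sun (31d) ✓; Apr starts Wed (30d); May starts Fri (31d); Jun starts Mon (30d) ✓; Jul starts Wed (31d); Aug starts Sat (31d) ✓; Sep starts Tue (30d); Oct starts Thu (31d); Nov starts Sun (30d) ✓; Dec starts Tue (31d).
Five-Monday months: March, June, August, November → 4.

4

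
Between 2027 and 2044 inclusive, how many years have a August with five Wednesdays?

August has 31 days; it has five Wednesdays when Wednesday falls among the first (month-length − 28) days — i.e. when August 1 is one of Wednesday/Tuesday/Monday.
August 1 by year: 2027:Sun 2028:Tue✓ 2029:Wed✓ 2030:Thu 2031:Fri 2032:Sun 2033:Mon✓ 2034:Tue✓ 2035:Wed✓ 2036:Fri 2037:Sat 2038:Sun 2039:Mon✓ 2040:Wed✓ 2041:Thu 2042:Fri 2043:Sat 2044:Mon✓
Years with five Wednesdays: 2028, 2029, 2033, 2034, 2035, 2039, 2040, 2044 → 8.

8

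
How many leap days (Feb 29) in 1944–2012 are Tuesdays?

3

Leap years in 1944–2012: 18 of them.
Feb 29 weekday advances by 5 (mod 7) from one leap year to the next four years later (or differs when a century non-leap intervenes).
Leap-day weekdays: 1944:Tue✓ 1948:Sun 1952:Fri 1956:Wed 1960:Mon 1964:Sat 1968:Thu 1972:Tue✓ 1976:Sun 1980:Fri 1984:Wed 1988:Mon 1992:Sat 1996:Thu 2000:Tue✓ 2004:Sun 2008:Fri 2012:Wed
Tuesday: 1944, 1972, 2000 → 3.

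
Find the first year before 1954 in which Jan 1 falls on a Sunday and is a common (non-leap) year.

Jan 1 advances by 2 weekdays after a leap year and by 1 after a common year.
1954: Jan 1 is Friday.
1953: Thursday
1952: Tuesday (leap)
1951: Monday
1950: Sunday
1950 begins on a Sunday and is a common year.

1950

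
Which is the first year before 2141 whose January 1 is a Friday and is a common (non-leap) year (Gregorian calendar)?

Jan 1 advances by 2 weekdays after a leap year and by 1 after a common year.
2141: Jan 1 is Sunday.
2140: Friday (leap)
2139: Thursday
2138: Wednesday
2137: Tuesday
2136: Sunday (leap)
2135: Saturday
2134: Friday
2134 begins on a Friday and is a common year.

2134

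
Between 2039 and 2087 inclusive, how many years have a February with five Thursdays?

2

February has 28 days (29 in leap years); it has five Thursdays when Thursday falls among the first (month-length − 28) days — i.e. when February 1 is Thursday in a leap year (never in a common year).
February 1 by year: 2039:Tue 2040:Wed 2041:Fri 2042:Sat 2043:Sun 2044:Mon 2045:Wed 2046:Thu 2047:Fri 2048:Sat 2049:Mon 2050:Tue 2051:Wed 2052:Thu✓ 2053:Sat …(19 more)… 2073:Wed 2074:Thu 2075:Fri 2076:Sat 2077:Mon 2078:Tue 2079:Wed 2080:Thu✓ 2081:Sat 2082:Sun 2083:Mon 2084:Tue 2085:Thu 2086:Fri 2087:Sat
Years with five Thursdays: 2052, 2080 → 2.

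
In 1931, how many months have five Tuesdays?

A month of length L has five Tuesdays iff its first Tuesday is on day ≤ L−28 (so day 1–3 in a 31-day month, 1–2 in a 30-day month, day 1 in a leap February).
Checking each month of 1931: Jan starts Thu (31d); Feb starts Sun (28d); Mar starts Sun (31d) ✓; Apr starts Wed (30d); May starts Fri (31d); Jun starts Mon (30d) ✓; Jul starts Wed (31d); Aug starts Sat (31d); Sep starts Tue (30d) ✓; Oct starts Thu (31d); Nov starts Sun (30d); Dec starts Tue (31d) ✓.
Five-Tuesday months: March, June, September, December → 4.

4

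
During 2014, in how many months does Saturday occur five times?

4

A month of length L has five Saturdays iff its first Saturday is on day ≤ L−28 (so day 1–3 in a 31-day month, 1–2 in a 30-day month, day 1 in a leap February).
Checking each month of 2014: Jan starts Wed (31d); Feb starts Sat (28d); Mar starts Sat (31d) ✓; Apr starts Tue (30d); May starts Thu (31d) ✓; Jun starts Sun (30d); Jul starts Tue (31d); Aug starts Fri (31d) ✓; Sep starts Mon (30d); Oct starts Wed (31d); Nov starts Sat (30d) ✓; Dec starts Mon (31d).
Five-Saturday months: March, May, August, November → 4.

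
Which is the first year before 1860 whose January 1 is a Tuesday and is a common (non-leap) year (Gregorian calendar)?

Jan 1 advances by 2 weekdays after a leap year and by 1 after a common year.
1860: Jan 1 is Sunday (leap).
1859: Saturday
1858: Friday
1857: Thursday
1856: Tuesday (leap)
1855: Monday
1854: Sunday
1853: Saturday
1852: Thursday (leap)
1851: Wednesday
1850: Tuesday
1850 begins on a Tuesday and is a common year.

1850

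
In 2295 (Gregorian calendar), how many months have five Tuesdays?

A month of length L has five Tuesdays iff its first Tuesday is on day ≤ L−28 (so day 1–3 in a 31-day month, 1–2 in a 30-day month, day 1 in a leap February).
Checking each month of 2295: Jan starts Tue (31d) ✓; Feb starts Fri (28d); Mar starts Fri (31d); Apr starts Mon (30d) ✓; May starts Wed (31d); Jun starts Sat (30d); Jul starts Mon (31d) ✓; Aug starts Thu (31d); Sep starts Sun (30d); Oct starts Tue (31d) ✓; Nov starts Fri (30d); Dec starts Sun (31d) ✓.
Five-Tuesday months: January, April, July, October, December → 5.

5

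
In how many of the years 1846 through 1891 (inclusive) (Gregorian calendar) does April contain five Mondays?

April has 30 days; it has five Mondays when Monday falls among the first (month-length − 28) days — i.e. when April 1 is one of Monday/Sunday.
April 1 by year: 1846:Wed 1847:Thu 1848:Sat 1849:Sun✓ 1850:Mon✓ 1851:Tue 1852:Thu 1853:Fri 1854:Sat 1855:Sun✓ 1856:Tue 1857:Wed 1858:Thu 1859:Fri 1860:Sun✓ …(16 more)… 1877:Sun✓ 1878:Mon✓ 1879:Tue 1880:Thu 1881:Fri 1882:Sat 1883:Sun✓ 1884:Tue 1885:Wed 1886:Thu 1887:Fri 1888:Sun✓ 1889:Mon✓ 1890:Tue 1891:Wed
Years with five Mondays: 1849, 1850, 1855, 1860, 1861, 1866, 1867, 1872, 1877, 1878, 1883, 1888, 1889 → 13.

13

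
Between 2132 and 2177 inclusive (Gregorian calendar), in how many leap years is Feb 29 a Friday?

Leap years in 2132–2177: 12 of them.
Feb 29 weekday advances by 5 (mod 7) from one leap year to the next four years later (or differs when a century non-leap intervenes).
Leap-day weekdays: 2132:Fri✓ 2136:Wed 2140:Mon 2144:Sat 2148:Thu 2152:Tue 2156:Sun 2160:Fri✓ 2164:Wed 2168:Mon 2172:Sat 2176:Thu
Friday: 2132, 2160 → 2.

2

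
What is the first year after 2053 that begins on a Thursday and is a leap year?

2060

Jan 1 advances by 2 weekdays after a leap year and by 1 after a common year.
2053: Jan 1 is Wednesday.
2054: Thursday
2055: Friday
2056: Saturday (leap)
2057: Monday
2058: Tuesday
2059: Wednesday
2060: Thursday (leap)
2060 begins on a Thursday and is a leap year.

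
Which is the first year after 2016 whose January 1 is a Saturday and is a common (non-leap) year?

Jan 1 advances by 2 weekdays after a leap year and by 1 after a common year.
2016: Jan 1 is Friday (leap).
2017: Sunday
2018: Monday
2019: Tuesday
2020: Wednesday (leap)
2021: Friday
2022: Saturday
2022 begins on a Saturday and is a common year.

2022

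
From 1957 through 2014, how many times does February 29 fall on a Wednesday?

Leap years in 1957–2014: 14 of them.
Feb 29 weekday advances by 5 (mod 7) from one leap year to the next four years later (or differs when a century non-leap intervenes).
Leap-day weekdays: 1960:Mon 1964:Sat 1968:Thu 1972:Tue 1976:Sun 1980:Fri 1984:Wed✓ 1988:Mon 1992:Sat 1996:Thu 2000:Tue 2004:Sun 2008:Fri 2012:Wed✓
Wednesday: 1984, 2012 → 2.

2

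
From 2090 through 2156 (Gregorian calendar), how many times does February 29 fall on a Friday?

Leap years in 2090–2156: 16 of them.
Feb 29 weekday advances by 5 (mod 7) from one leap year to the next four years later (or differs when a century non-leap intervenes).
Leap-day weekdays: 2092:Fri✓ 2096:Wed 2104:Fri✓ 2108:Wed 2112:Mon 2116:Sat 2120:Thu 2124:Tue 2128:Sun 2132:Fri✓ 2136:Wed 2140:Mon 2144:Sat 2148:Thu 2152:Tue 2156:Sun
Friday: 2092, 2104, 2132 → 3.

3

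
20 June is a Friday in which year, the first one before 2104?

2098

From one year to the next, a fixed date's weekday advances by 1, or by 2 when a Feb 29 lies between the two dates.
2104: June 20 is Friday.
2103: Wednesday (−2)
2102: Tuesday (−1)
2101: Monday (−1)
2100: Sunday (−1)
2099: Saturday (−1)
2098: Friday (−1)
20 June falls on a Friday in 2098.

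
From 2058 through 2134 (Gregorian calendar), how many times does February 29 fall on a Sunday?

Leap years in 2058–2134: 18 of them.
Feb 29 weekday advances by 5 (mod 7) from one leap year to the next four years later (or differs when a century non-leap intervenes).
Leap-day weekdays: 2060:Sun✓ 2064:Fri 2068:Wed 2072:Mon 2076:Sat 2080:Thu 2084:Tue 2088:Sun✓ 2092:Fri 2096:Wed 2104:Fri 2108:Wed 2112:Mon 2116:Sat 2120:Thu 2124:Tue 2128:Sun✓ 2132:Fri
Sunday: 2060, 2088, 2128 → 3.

3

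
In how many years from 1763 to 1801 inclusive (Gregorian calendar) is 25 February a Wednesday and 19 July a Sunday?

Check each year's weekday for 25 February and 19 July:
  1763: Fri/Tue  1764: Sat/Thu  1765: Mon/Fri  1766: Tue/Sat  1767: Wed/Sun ✓  1768: Thu/Tue  1769: Sat/Wed  1770: Sun/Thu  1771: Mon/Fri  1772: Tue/Sun  1773: Thu/Mon  1774: Fri/Tue  1775: Sat/Wed  1776: Sun/Fri  …(11 more)…  1788: Mon/Sat  1789: Wed/Sun ✓  1790: Thu/Mon  1791: Fri/Tue  1792: Sat/Thu  1793: Mon/Fri  1794: Tue/Sat  1795: Wed/Sun ✓  1796: Thu/Tue  1797: Sat/Wed  1798: Sun/Thu  1799: Mon/Fri  1800: Tue/Sat  1801: Wed/Sun ✓
Both conditions hold in: 1767, 1778, 1789, 1795, 1801 — 5.

5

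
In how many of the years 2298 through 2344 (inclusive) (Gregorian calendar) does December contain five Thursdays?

December has 31 days; it has five Thursdays when Thursday falls among the first (month-length − 28) days — i.e. when December 1 is one of Thursday/Wednesday/Tuesday.
December 1 by year: 2298:Thu✓ 2299:Fri 2300:Sat 2301:Sun 2302:Mon 2303:Tue✓ 2304:Thu✓ 2305:Fri 2306:Sat 2307:Sun 2308:Tue✓ 2309:Wed✓ 2310:Thu✓ 2311:Fri 2312:Sun …(17 more)… 2330:Mon 2331:Tue✓ 2332:Thu✓ 2333:Fri 2334:Sat 2335:Sun 2336:Tue✓ 2337:Wed✓ 2338:Thu✓ 2339:Fri 2340:Sun 2341:Mon 2342:Tue✓ 2343:Wed✓ 2344:Fri
Years with five Thursdays: 2298, 2303, 2304, 2308, 2309, 2310, 2314, 2315, 2320, 2321, 2325, 2326, 2327, 2331, 2332, 2336, 2337, 2338, 2342, 2343 → 20.

20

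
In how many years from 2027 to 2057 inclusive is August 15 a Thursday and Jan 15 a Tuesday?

3

Check each year's weekday for August 15 and Jan 15:
  2027: Sun/Fri  2028: Tue/Sat  2029: Wed/Mon  2030: Thu/Tue ✓  2031: Fri/Wed  2032: Sun/Thu  2033: Mon/Sat  2034: Tue/Sun  2035: Wed/Mon  2036: Fri/Tue  2037: Sat/Thu  2038: Sun/Fri  2039: Mon/Sat  2040: Wed/Sun  …(3 more)…  2044: Mon/Fri  2045: Tue/Sun  2046: Wed/Mon  2047: Thu/Tue ✓  2048: Sat/Wed  2049: Sun/Fri  2050: Mon/Sat  2051: Tue/Sun  2052: Thu/Mon  2053: Fri/Wed  2054: Sat/Thu  2055: Sun/Fri  2056: Tue/Sat  2057: Wed/Mon
Both conditions hold in: 2030, 2041, 2047 — 3.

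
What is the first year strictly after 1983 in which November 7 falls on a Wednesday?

1984

From one year to the next, a fixed date's weekday advances by 1, or by 2 when a Feb 29 lies between the two dates.
1983: November 7 is Monday.
1984: Wednesday (+2)
November 7 falls on a Wednesday in 1984.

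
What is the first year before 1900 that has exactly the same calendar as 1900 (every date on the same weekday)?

1894

Two years share a calendar iff Jan 1 falls on the same weekday and both are leap or both are common. 1900: Jan 1 is Monday, common year.
1899: Jan 1 Sunday, common
1898: Jan 1 Saturday, common
1897: Jan 1 Friday, common
1896: Jan 1 Wednesday, leap
1895: Jan 1 Tuesday, common
1894: Jan 1 Monday, common
1894 matches on both conditions.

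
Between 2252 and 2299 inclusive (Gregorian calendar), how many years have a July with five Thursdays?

20

July has 31 days; it has five Thursdays when Thursday falls among the first (month-length − 28) days — i.e. when July 1 is one of Thursday/Wednesday/Tuesday.
July 1 by year: 2252:Thu✓ 2253:Fri 2254:Sat 2255:Sun 2256:Tue✓ 2257:Wed✓ 2258:Thu✓ 2259:Fri 2260:Sun 2261:Mon 2262:Tue✓ 2263:Wed✓ 2264:Fri 2265:Sat 2266:Sun …(18 more)… 2285:Wed✓ 2286:Thu✓ 2287:Fri 2288:Sun 2289:Mon 2290:Tue✓ 2291:Wed✓ 2292:Fri 2293:Sat 2294:Sun 2295:Mon 2296:Wed✓ 2297:Thu✓ 2298:Fri 2299:Sat
Years with five Thursdays: 2252, 2256, 2257, 2258, 2262, 2263, 2268, 2269, 2273, 2274, 2275, 2279, 2280, 2284, 2285, 2286, 2290, 2291, 2296, 2297 → 20.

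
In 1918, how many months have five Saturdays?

A month of length L has five Saturdays iff its first Saturday is on day ≤ L−28 (so day 1–3 in a 31-day month, 1–2 in a 30-day month, day 1 in a leap February).
Checking each month of 1918: Jan starts Tue (31d); Feb starts Fri (28d); Mar starts Fri (31d) ✓; Apr starts Mon (30d); May starts Wed (31d); Jun starts Sat (30d) ✓; Jul starts Mon (31d); Aug starts Thu (31d) ✓; Sep starts Sun (30d); Oct starts Tue (31d); Nov starts Fri (30d) ✓; Dec starts Sun (31d).
Five-Saturday months: March, June, August, November → 4.

4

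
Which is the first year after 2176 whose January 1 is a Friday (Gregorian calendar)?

Jan 1 advances by 2 weekdays after a leap year and by 1 after a common year.
2176: Jan 1 is Monday (leap).
2177: Wednesday
2178: Thursday
2179: Friday
2179 begins on a Friday

2179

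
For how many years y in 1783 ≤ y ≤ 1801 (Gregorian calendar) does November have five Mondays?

5

November has 30 days; it has five Mondays when Monday falls among the first (month-length − 28) days — i.e. when November 1 is one of Monday/Sunday.
November 1 by year: 1783:Sat 1784:Mon✓ 1785:Tue 1786:Wed 1787:Thu 1788:Sat 1789:Sun✓ 1790:Mon✓ 1791:Tue 1792:Thu 1793:Fri 1794:Sat 1795:Sun✓ 1796:Tue 1797:Wed 1798:Thu 1799:Fri 1800:Sat 1801:Sun✓
Years with five Mondays: 1784, 1789, 1790, 1795, 1801 → 5.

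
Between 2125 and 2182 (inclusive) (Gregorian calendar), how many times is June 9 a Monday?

8

Track June 9's weekday year by year (advancing +1, or +2 across a Feb 29):
  2125: Sat  2126: Sun (+1)  2127: Mon (+1) ✓  2128: Wed (+2)  2129: Thu (+1)
  2130: Fri (+1)  2131: Sat (+1)  2132: Mon (+2) ✓  2133: Tue (+1)  2134: Wed (+1)
  2135: Thu (+1)  2136: Sat (+2)  2137: Sun (+1)  2138: Mon (+1) ✓  … (30 more years) …
  2169: Fri (+1)  2170: Sat (+1)  2171: Sun (+1)  2172: Tue (+2)  2173: Wed (+1)
  2174: Thu (+1)  2175: Fri (+1)  2176: Sun (+2)  2177: Mon (+1) ✓  2178: Tue (+1)
  2179: Wed (+1)  2180: Fri (+2)  2181: Sat (+1)  2182: Sun (+1)
Monday years: 2127, 2132, 2138, 2149, 2155, 2160, 2166, 2177 — 8 in total.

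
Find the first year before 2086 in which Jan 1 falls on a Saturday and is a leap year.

Jan 1 advances by 2 weekdays after a leap year and by 1 after a common year.
2086: Jan 1 is Tuesday.
2085: Monday
2084: Saturday (leap)
2084 begins on a Saturday and is a leap year.

2084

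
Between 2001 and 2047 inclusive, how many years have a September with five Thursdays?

September has 30 days; it has five Thursdays when Thursday falls among the first (month-length − 28) days — i.e. when September 1 is one of Thursday/Wednesday.
September 1 by year: 2001:Sat 2002:Sun 2003:Mon 2004:Wed✓ 2005:Thu✓ 2006:Fri 2007:Sat 2008:Mon 2009:Tue 2010:Wed✓ 2011:Thu✓ 2012:Sat 2013:Sun 2014:Mon 2015:Tue …(17 more)… 2033:Thu✓ 2034:Fri 2035:Sat 2036:Mon 2037:Tue 2038:Wed✓ 2039:Thu✓ 2040:Sat 2041:Sun 2042:Mon 2043:Tue 2044:Thu✓ 2045:Fri 2046:Sat 2047:Sun
Years with five Thursdays: 2004, 2005, 2010, 2011, 2016, 2021, 2022, 2027, 2032, 2033, 2038, 2039, 2044 → 13.

13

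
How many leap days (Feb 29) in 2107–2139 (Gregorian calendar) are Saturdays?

1

Leap years in 2107–2139: 8 of them.
Feb 29 weekday advances by 5 (mod 7) from one leap year to the next four years later (or differs when a century non-leap intervenes).
Leap-day weekdays: 2108:Wed 2112:Mon 2116:Sat✓ 2120:Thu 2124:Tue 2128:Sun 2132:Fri 2136:Wed
Saturday: 2116 → 1.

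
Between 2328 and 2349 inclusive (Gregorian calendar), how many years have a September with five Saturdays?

September has 30 days; it has five Saturdays when Saturday falls among the first (month-length − 28) days — i.e. when September 1 is one of Saturday/Friday.
September 1 by year: 2328:Sat✓ 2329:Sun 2330:Mon 2331:Tue 2332:Thu 2333:Fri✓ 2334:Sat✓ 2335:Sun 2336:Tue 2337:Wed 2338:Thu 2339:Fri✓ 2340:Sun 2341:Mon 2342:Tue 2343:Wed 2344:Fri✓ 2345:Sat✓ 2346:Sun 2347:Mon 2348:Wed 2349:Thu
Years with five Saturdays: 2328, 2333, 2334, 2339, 2344, 2345 → 6.

6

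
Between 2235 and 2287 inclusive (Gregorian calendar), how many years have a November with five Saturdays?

November has 30 days; it has five Saturdays when Saturday falls among the first (month-length − 28) days — i.e. when November 1 is one of Saturday/Friday.
November 1 by year: 2235:Sun 2236:Tue 2237:Wed 2238:Thu 2239:Fri✓ 2240:Sun 2241:Mon 2242:Tue 2243:Wed 2244:Fri✓ 2245:Sat✓ 2246:Sun 2247:Mon 2248:Wed 2249:Thu …(23 more)… 2273:Sat✓ 2274:Sun 2275:Mon 2276:Wed 2277:Thu 2278:Fri✓ 2279:Sat✓ 2280:Mon 2281:Tue 2282:Wed 2283:Thu 2284:Sat✓ 2285:Sun 2286:Mon 2287:Tue
Years with five Saturdays: 2239, 2244, 2245, 2250, 2251, 2256, 2261, 2262, 2267, 2272, 2273, 2278, 2279, 2284 → 14.

14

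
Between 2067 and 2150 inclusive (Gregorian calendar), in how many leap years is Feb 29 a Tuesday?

2

Leap years in 2067–2150: 20 of them.
Feb 29 weekday advances by 5 (mod 7) from one leap year to the next four years later (or differs when a century non-leap intervenes).
Leap-day weekdays: 2068:Wed 2072:Mon 2076:Sat 2080:Thu 2084:Tue✓ 2088:Sun 2092:Fri 2096:Wed 2104:Fri 2108:Wed 2112:Mon 2116:Sat 2120:Thu 2124:Tue✓ 2128:Sun 2132:Fri 2136:Wed 2140:Mon 2144:Sat 2148:Thu
Tuesday: 2084, 2124 → 2.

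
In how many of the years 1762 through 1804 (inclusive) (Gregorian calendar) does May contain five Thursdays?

May has 31 days; it has five Thursdays when Thursday falls among the first (month-length − 28) days — i.e. when May 1 is one of Thursday/Wednesday/Tuesday.
May 1 by year: 1762:Sat 1763:Sun 1764:Tue✓ 1765:Wed✓ 1766:Thu✓ 1767:Fri 1768:Sun 1769:Mon 1770:Tue✓ 1771:Wed✓ 1772:Fri 1773:Sat 1774:Sun 1775:Mon 1776:Wed✓ …(13 more)… 1790:Sat 1791:Sun 1792:Tue✓ 1793:Wed✓ 1794:Thu✓ 1795:Fri 1796:Sun 1797:Mon 1798:Tue✓ 1799:Wed✓ 1800:Thu✓ 1801:Fri 1802:Sat 1803:Sun 1804:Tue✓
Years with five Thursdays: 1764, 1765, 1766, 1770, 1771, 1776, 1777, 1781, 1782, 1783, 1787, 1788, 1792, 1793, 1794, 1798, 1799, 1800, 1804 → 19.

19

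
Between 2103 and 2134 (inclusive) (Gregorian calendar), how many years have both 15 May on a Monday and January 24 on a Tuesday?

3

Check each year's weekday for 15 May and January 24:
  2103: Tue/Wed  2104: Thu/Thu  2105: Fri/Sat  2106: Sat/Sun  2107: Sun/Mon  2108: Tue/Tue  2109: Wed/Thu  2110: Thu/Fri  2111: Fri/Sat  2112: Sun/Sun  2113: Mon/Tue ✓  2114: Tue/Wed  2115: Wed/Thu  2116: Fri/Fri  …(4 more)…  2121: Thu/Fri  2122: Fri/Sat  2123: Sat/Sun  2124: Mon/Mon  2125: Tue/Wed  2126: Wed/Thu  2127: Thu/Fri  2128: Sat/Sat  2129: Sun/Mon  2130: Mon/Tue ✓  2131: Tue/Wed  2132: Thu/Thu  2133: Fri/Sat  2134: Sat/Sun
Both conditions hold in: 2113, 2119, 2130 — 3.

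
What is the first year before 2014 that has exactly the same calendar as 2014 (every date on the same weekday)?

2003

Two years share a calendar iff Jan 1 falls on the same weekday and both are leap or both are common. 2014: Jan 1 is Wednesday, common year.
2013: Jan 1 Tuesday, common
2012: Jan 1 Sunday, leap
2011: Jan 1 Saturday, common
2010: Jan 1 Friday, common
2009: Jan 1 Thursday, common
2008: Jan 1 Tuesday, leap
2007: Jan 1 Monday, common
2006: Jan 1 Sunday, common
2005: Jan 1 Saturday, common
2004: Jan 1 Thursday, leap
2003: Jan 1 Wednesday, common
2003 matches on both conditions.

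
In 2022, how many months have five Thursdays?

A month of length L has five Thursdays iff its first Thursday is on day ≤ L−28 (so day 1–3 in a 31-day month, 1–2 in a 30-day month, day 1 in a leap February).
Checking each month of 2022: Jan starts Sat (31d); Feb starts Tue (28d); Mar starts Tue (31d) ✓; Apr starts Fri (30d); May starts Sun (31d); Jun starts Wed (30d) ✓; Jul starts Fri (31d); Aug starts Mon (31d); Sep starts Thu (30d) ✓; Oct starts Sat (31d); Nov starts Tue (30d); Dec starts Thu (31d) ✓.
Five-Thursday months: March, June, September, December → 4.

4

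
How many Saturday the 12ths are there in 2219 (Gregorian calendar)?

Check the 12th of each month of 2219: Jan 12: Tue, Feb 12: Fri, Mar 12: Fri, Apr 12: Mon, May 12: Wed, Jun 12: Sat, Jul 12: Mon, Aug 12: Thu, Sep 12: Sun, Oct 12: Tue, Nov 12: Fri, Dec 12: Sun.
Saturday occurs in June — 1 month.

1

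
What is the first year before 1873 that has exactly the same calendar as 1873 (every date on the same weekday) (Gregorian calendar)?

1862

Two years share a calendar iff Jan 1 falls on the same weekday and both are leap or both are common. 1873: Jan 1 is Wednesday, common year.
1872: Jan 1 Monday, leap
1871: Jan 1 Sunday, common
1870: Jan 1 Saturday, common
1869: Jan 1 Friday, common
1868: Jan 1 Wednesday, leap
1867: Jan 1 Tuesday, common
1866: Jan 1 Monday, common
1865: Jan 1 Sunday, common
1864: Jan 1 Friday, leap
1863: Jan 1 Thursday, common
1862: Jan 1 Wednesday, common
1862 matches on both conditions.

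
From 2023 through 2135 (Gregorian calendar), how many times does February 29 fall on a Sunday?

4

Leap years in 2023–2135: 27 of them.
Feb 29 weekday advances by 5 (mod 7) from one leap year to the next four years later (or differs when a century non-leap intervenes).
Leap-day weekdays: 2024:Thu 2028:Tue 2032:Sun✓ 2036:Fri 2040:Wed 2044:Mon 2048:Sat 2052:Thu 2056:Tue 2060:Sun✓ 2064:Fri 2068:Wed 2072:Mon 2076:Sat 2080:Thu 2084:Tue 2088:Sun✓ 2092:Fri 2096:Wed 2104:Fri 2108:Wed 2112:Mon 2116:Sat 2120:Thu 2124:Tue 2128:Sun✓ 2132:Fri
Sunday: 2032, 2060, 2088, 2128 → 4.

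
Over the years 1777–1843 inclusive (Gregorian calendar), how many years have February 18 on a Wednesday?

Track February 18's weekday year by year (advancing +1, or +2 across a Feb 29):
  1777: Tue  1778: Wed (+1) ✓  1779: Thu (+1)  1780: Fri (+1)  1781: Sun (+2)
  1782: Mon (+1)  1783: Tue (+1)  1784: Wed (+1) ✓  1785: Fri (+2)  1786: Sat (+1)
  1787: Sun (+1)  1788: Mon (+1)  1789: Wed (+2) ✓  1790: Thu (+1)  … (39 more years) …
  1830: Thu (+1)  1831: Fri (+1)  1832: Sat (+1)  1833: Mon (+2)  1834: Tue (+1)
  1835: Wed (+1) ✓  1836: Thu (+1)  1837: Sat (+2)  1838: Sun (+1)  1839: Mon (+1)
  1840: Tue (+1)  1841: Thu (+2)  1842: Fri (+1)  1843: Sat (+1)
Wednesday years: 1778, 1784, 1789, 1795, 1801, 1807, 1818, 1824, 1829, 1835 — 10 in total.

10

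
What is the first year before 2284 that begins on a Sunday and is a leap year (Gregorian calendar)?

2260

Jan 1 advances by 2 weekdays after a leap year and by 1 after a common year.
2284: Jan 1 is Tuesday (leap).
2283: Monday
2282: Sunday
2281: Saturday
2280: Thursday (leap)
2279: Wednesday
2278: Tuesday
2277: Monday
2276: Saturday (leap)
2275: Friday
2274: Thursday
2273: Wednesday
2272: Monday (leap)
2271: Sunday
2270: Saturday
2269: Friday
2268: Wednesday (leap)
2267: Tuesday
2266: Monday
2265: Sunday
2264: Friday (leap)
2263: Thursday
2262: Wednesday
2261: Tuesday
2260: Sunday (leap)
2260 begins on a Sunday and is a leap year.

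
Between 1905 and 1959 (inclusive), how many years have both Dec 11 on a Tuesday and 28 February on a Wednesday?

6

Check each year's weekday for Dec 11 and 28 February:
  1905: Mon/Tue  1906: Tue/Wed ✓  1907: Wed/Thu  1908: Fri/Fri  1909: Sat/Sun  1910: Sun/Mon  1911: Mon/Tue  1912: Wed/Wed  1913: Thu/Fri  1914: Fri/Sat  1915: Sat/Sun  1916: Mon/Mon  1917: Tue/Wed ✓  1918: Wed/Thu  …(27 more)…  1946: Wed/Thu  1947: Thu/Fri  1948: Sat/Sat  1949: Sun/Mon  1950: Mon/Tue  1951: Tue/Wed ✓  1952: Thu/Thu  1953: Fri/Sat  1954: Sat/Sun  1955: Sun/Mon  1956: Tue/Tue  1957: Wed/Thu  1958: Thu/Fri  1959: Fri/Sat
Both conditions hold in: 1906, 1917, 1923, 1934, 1945, 1951 — 6.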